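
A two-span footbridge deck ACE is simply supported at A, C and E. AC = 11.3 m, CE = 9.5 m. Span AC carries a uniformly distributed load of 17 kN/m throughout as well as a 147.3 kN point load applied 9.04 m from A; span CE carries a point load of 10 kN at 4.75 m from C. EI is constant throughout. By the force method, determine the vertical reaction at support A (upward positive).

R_A = 100.2 kN

Release continuity at C by inserting a hinge; the redundant is the internal moment M_C. The primary structure is two simply-supported spans AC and CE.
End slopes at the hinge C, treating each span as simply supported:
  span AC: UDL 17: wL³/(24EI) = 1022/EI
  span AC: point load 147.3 at a = 9.04: Pab(L + a)/(6LEI) = 902.8/EI
  span CE: point load 10 at a = 4.75: Pab(L + b)/(6LEI) = 56.41/EI
  relative rotation θ_0 = (1925 + 56.41)/EI = 1981/EI
A unit hogging moment at C produces rotation L₁/(3EI) + L₂/(3EI) = 6.933/EI.
Compatibility: M_C·(L₁+L₂)/(3EI) = θ_0, giving M_C = 285.8 kN·m (hogging).
Span AC, ΣM about A with M_C applied at C: R_C^{AC}·11.3 = 2417 + 285.8, so R_C^{AC} = 239.2 kN and R_A = 339.4 − 239.2 = 100.2 kN.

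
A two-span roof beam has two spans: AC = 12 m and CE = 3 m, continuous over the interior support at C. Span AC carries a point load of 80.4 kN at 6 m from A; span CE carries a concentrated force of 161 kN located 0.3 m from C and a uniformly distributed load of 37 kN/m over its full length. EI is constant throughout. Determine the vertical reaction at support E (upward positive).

R_E = 17.83 kN

Release continuity at C by inserting a hinge; the redundant is the internal moment M_C. The primary structure is two simply-supported spans AC and CE.
End slopes at the hinge C, treating each span as simply supported:
  span AC: point load 80.4 at a = 6: Pab(L + a)/(6LEI) = 723.6/EI
  span CE: point load 161 at a = 0.3: Pab(L + b)/(6LEI) = 41.3/EI
  span CE: UDL 37: wL³/(24EI) = 41.62/EI
  relative rotation θ_0 = (723.6 + 82.92)/EI = 806.5/EI
A unit hogging moment at C produces rotation L₁/(3EI) + L₂/(3EI) = 5/EI.
Compatibility: M_C·(L₁+L₂)/(3EI) = θ_0, giving M_C = 161.3 kN·m (hogging).
Span CE, ΣM about E: R_C^{CE}·3 = 601.2 + 161.3, so R_C^{CE} = 254.2 kN and R_E = 272 − 254.2 = 17.83 kN.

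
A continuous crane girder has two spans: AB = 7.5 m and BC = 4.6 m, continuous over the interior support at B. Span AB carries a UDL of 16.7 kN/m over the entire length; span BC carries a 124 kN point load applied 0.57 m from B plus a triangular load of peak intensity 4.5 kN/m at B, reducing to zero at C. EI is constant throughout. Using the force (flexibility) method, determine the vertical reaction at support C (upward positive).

Release continuity at B by inserting a hinge; the redundant is the internal moment M_B. The primary structure is two simply-supported spans AB and BC.
End slopes at the hinge B, treating each span as simply supported:
  span AB: UDL 16.7: wL³/(24EI) = 293.6/EI
  span BC: point load 124 at a = 0.57: Pab(L + b)/(6LEI) = 89.06/EI
  span BC: triangular load, peak 4.5: w₀L³/(45EI) = 9.734/EI
  relative rotation θ_0 = (293.6 + 98.8)/EI = 392.4/EI
A unit hogging moment at B produces rotation L₁/(3EI) + L₂/(3EI) = 4.033/EI.
Compatibility: M_B·(L₁+L₂)/(3EI) = θ_0, giving M_B = 97.28 kN·m (hogging).
Span BC, ΣM about C: R_B^{BC}·4.6 = 531.5 + 97.28, so R_B^{BC} = 136.7 kN and R_C = 134.3 − 136.7 = -2.332 kN.

R_C = -2.332 kN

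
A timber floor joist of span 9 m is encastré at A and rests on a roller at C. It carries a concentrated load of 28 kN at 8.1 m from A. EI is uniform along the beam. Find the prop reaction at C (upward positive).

R_C = 23.81 kN

Choose R_C as the redundant. The primary structure is the cantilever fixed at A.
Primary-structure tip deflection at C by superposition:
  point load 28 at a = 8.1: Pa²(3L − a)/(6EI) = 5787/EI
Tip deflection under a unit load at C: L³/(3EI) = 243/EI.
The prop prevents deflection at C: R_C = δ_0/δ_{CC} = 5787/243 = 23.81 kN.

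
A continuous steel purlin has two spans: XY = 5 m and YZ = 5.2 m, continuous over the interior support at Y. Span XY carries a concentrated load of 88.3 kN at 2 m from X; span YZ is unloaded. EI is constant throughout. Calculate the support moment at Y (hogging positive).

Take M_Y as the redundant. Released structure: two simple spans XY and YZ with a hinge at Y.
End slopes at the hinge Y, treating each span as simply supported:
  span XY: point load 88.3 at a = 2: Pab(L + a)/(6LEI) = 123.6/EI
  relative rotation θ_0 = (123.6 + 0)/EI = 123.6/EI
A unit hogging moment at Y produces rotation L₁/(3EI) + L₂/(3EI) = 3.4/EI.
Compatibility: M_Y·(L₁+L₂)/(3EI) = θ_0, giving M_Y = 36.36 kN·m (hogging).

M_Y = 36.36 kN·m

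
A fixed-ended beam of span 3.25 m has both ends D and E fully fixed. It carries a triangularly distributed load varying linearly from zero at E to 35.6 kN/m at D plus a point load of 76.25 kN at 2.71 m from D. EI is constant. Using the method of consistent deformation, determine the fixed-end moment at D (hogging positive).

Take the two fixed-end moments M_D, M_E as redundants; the released structure is the simple span DE.
End rotations of the released simple span under the applied load (×1/EI):
  at D: triangular load, peak 35.6: w₀L³/(45EI) = 27.16/EI
  at E: triangular load, peak 35.6: 7w₀L³/(360EI) = 23.76/EI
  at D: point load 76.25 at a = 2.71: Pab(L + b)/(6LEI) = 21.69/EI
  at E: point load 76.25 at a = 2.71: Pab(L + a)/(6LEI) = 34.1/EI
  θ_D0 = 48.84/EI,  θ_E0 = 57.87/EI
Flexibility coefficients: a unit moment at one end gives L/(3EI) there and L/(6EI) at the far end, so f₁₁ = f₂₂ = 1.083/EI and f₁₂ = f₂₁ = 0.5417/EI.
Compatibility — zero rotation at each built-in end:
  1.083 M_D + 0.5417 M_E = 48.84
  0.5417 M_D + 1.083 M_E = 57.87
Solving the pair gives M_D = 24.51 kN·m and M_E = 41.16 kN·m (hogging).

M_D = 24.51 kN·m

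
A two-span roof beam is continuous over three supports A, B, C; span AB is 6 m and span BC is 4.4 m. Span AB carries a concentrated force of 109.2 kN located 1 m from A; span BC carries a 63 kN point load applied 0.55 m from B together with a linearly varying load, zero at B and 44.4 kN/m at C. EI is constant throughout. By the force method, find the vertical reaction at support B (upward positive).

R_B = 131 kN

Take M_B as the redundant. Released structure: two simple spans AB and BC with a hinge at B.
Rotations at B on the released spans (each span's end-slope, ×1/EI):
  span AB: point load 109.2 at a = 1: Pab(L + a)/(6LEI) = 106.2/EI
  span BC: point load 63 at a = 0.55: Pab(L + b)/(6LEI) = 41.69/EI
  span BC: triangular load, peak 44.4: 7w₀L³/(360EI) = 73.54/EI
  relative rotation θ_0 = (106.2 + 115.2)/EI = 221.4/EI
A unit hogging moment at B produces rotation L₁/(3EI) + L₂/(3EI) = 3.467/EI.
Slope continuity at B: θ_0 = M_B·3.467/EI, so M_B = 221.4/3.467 = 63.86 kN·m (hogging).
Span AB, ΣM about A with M_B applied at B: R_B^{AB}·6 = 109.2 + 63.86, so R_B^{AB} = 28.84 kN and R_A = 109.2 − 28.84 = 80.36 kN.
Span BC, ΣM about C: R_B^{BC}·4.4 = 385.8 + 63.86, so R_B^{BC} = 102.2 kN and R_C = 160.7 − 102.2 = 58.48 kN.
R_B = 28.84 + 102.2 = 131 kN.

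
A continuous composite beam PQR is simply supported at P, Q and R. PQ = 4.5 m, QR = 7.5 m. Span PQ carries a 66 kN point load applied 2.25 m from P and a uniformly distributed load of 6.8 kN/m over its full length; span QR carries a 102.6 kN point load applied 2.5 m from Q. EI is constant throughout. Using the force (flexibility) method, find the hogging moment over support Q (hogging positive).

M_Q = 116.4 kN·m

Release continuity at Q by inserting a hinge; the redundant is the internal moment M_Q. The primary structure is two simply-supported spans PQ and QR.
End slopes at the hinge Q, treating each span as simply supported:
  span PQ: point load 66 at a = 2.25: Pab(L + a)/(6LEI) = 83.53/EI
  span PQ: UDL 6.8: wL³/(24EI) = 25.82/EI
  span QR: point load 102.6 at a = 2.5: Pab(L + b)/(6LEI) = 356.2/EI
  relative rotation θ_0 = (109.3 + 356.2)/EI = 465.6/EI
A unit hogging moment at Q produces rotation L₁/(3EI) + L₂/(3EI) = 4/EI.
Slope continuity at Q: θ_0 = M_Q·4/EI, so M_Q = 465.6/4 = 116.4 kN·m (hogging).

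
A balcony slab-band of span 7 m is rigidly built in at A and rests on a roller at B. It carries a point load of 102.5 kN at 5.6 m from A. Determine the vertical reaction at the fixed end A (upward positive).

R_A = 30.34 kN

Choose R_B as the redundant. The primary structure is the cantilever fixed at A.
Deflection at B on the released cantilever, summing each load's contribution:
  point load 102.5 at a = 5.6: Pa²(3L − a)/(6EI) = 8250/EI
Tip deflection under a unit load at B: L³/(3EI) = 114.3/EI.
Compatibility at B: δ_0 − R_B·δ_{BB} = 0, so R_B = 8250/114.3 = 72.16 kN.
Vertical equilibrium: R_A = ΣP − R_B = 102.5 − 72.16 = 30.34 kN.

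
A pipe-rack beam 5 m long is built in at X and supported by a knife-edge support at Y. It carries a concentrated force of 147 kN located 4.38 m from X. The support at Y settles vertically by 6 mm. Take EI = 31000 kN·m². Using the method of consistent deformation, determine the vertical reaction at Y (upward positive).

R_Y = 115.3 kN

Remove the prop at Y; the released (primary) structure is a cantilever built in at X.
Downward deflection at the released point Y due to the loads:
  point load 147 at a = 4.38: Pa²(3L − a)/(6EI) = 4992/EI
Flexibility coefficient — unit upward force at Y: δ_{YY} = L³/(3EI) = 41.67/EI.
With EI = 31000 kN·m²: δ_0 = 0.16102 m and δ_{YY} = 0.001344 m/kN.
Compatibility — the beam at Y must follow the support down by 0.006 m: δ_0 − R_Y·δ_{YY} = 0.006, so R_Y = (0.16102 − 0.006)/0.001344 = 115.3 kN.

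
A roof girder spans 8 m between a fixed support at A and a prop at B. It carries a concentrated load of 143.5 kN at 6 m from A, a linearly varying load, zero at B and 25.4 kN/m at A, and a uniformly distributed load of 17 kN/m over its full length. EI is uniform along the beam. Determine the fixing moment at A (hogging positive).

M_A = 378.9 kN·m

Choose R_B as the redundant. The primary structure is the cantilever fixed at A.
Free-end deflection of the primary structure under the applied loading (downward +):
  point load 143.5 at a = 6: Pa²(3L − a)/(6EI) = 15498/EI
  triangular load, peak 25.4 at the fixed end: w₀L⁴/(30EI) = 3468/EI
  UDL 17: wL⁴/(8EI) = 8704/EI
  δ_0 = 27670/EI
Flexibility coefficient — unit upward force at B: δ_{BB} = L³/(3EI) = 170.7/EI.
The prop prevents deflection at B: R_B = δ_0/δ_{BB} = 27670/170.7 = 162.1 kN.
Moment equilibrium about A: M_A = Σ(load moments about A) − R_B·L = 1676 − 162.1×8 = 378.9 kN·m.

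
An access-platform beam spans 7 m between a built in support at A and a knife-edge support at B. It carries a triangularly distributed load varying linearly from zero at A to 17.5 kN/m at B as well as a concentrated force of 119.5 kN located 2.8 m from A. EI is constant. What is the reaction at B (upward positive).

Release the roller at B. Primary structure: cantilever fixed at A.
Deflection at B on the released cantilever, summing each load's contribution:
  triangular load, peak 17.5 at the free end: 11w₀L⁴/(120EI) = 3852/EI
  point load 119.5 at a = 2.8: Pa²(3L − a)/(6EI) = 2842/EI
  δ_0 = 6693/EI
Tip deflection under a unit load at B: L³/(3EI) = 114.3/EI.
The prop prevents deflection at B: R_B = δ_0/δ_{BB} = 6693/114.3 = 58.54 kN.

R_B = 58.54 kN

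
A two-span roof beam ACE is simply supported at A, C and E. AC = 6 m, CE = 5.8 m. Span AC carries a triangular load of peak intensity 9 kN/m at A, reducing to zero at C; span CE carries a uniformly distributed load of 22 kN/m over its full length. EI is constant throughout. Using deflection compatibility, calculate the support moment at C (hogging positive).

M_C = 55.08 kN·m

Take M_C as the redundant. Released structure: two simple spans AC and CE with a hinge at C.
End slopes at the hinge C, treating each span as simply supported:
  span AC: triangular load, peak 9: 7w₀L³/(360EI) = 37.8/EI
  span CE: UDL 22: wL³/(24EI) = 178.9/EI
  relative rotation θ_0 = (37.8 + 178.9)/EI = 216.7/EI
A unit hogging moment at C produces rotation L₁/(3EI) + L₂/(3EI) = 3.933/EI.
Compatibility: M_C·(L₁+L₂)/(3EI) = θ_0, giving M_C = 55.08 kN·m (hogging).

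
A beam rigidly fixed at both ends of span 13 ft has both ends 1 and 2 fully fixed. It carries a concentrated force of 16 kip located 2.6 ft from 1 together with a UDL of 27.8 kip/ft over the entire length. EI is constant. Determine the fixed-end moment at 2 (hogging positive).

M_2 = 398.2 kip·ft

Take the two fixed-end moments M_1, M_2 as redundants; the released structure is the simple span 12.
On the primary (simply-supported) span, the end slopes from the loading are:
  at 1: point load 16 at a = 2.6: Pab(L + b)/(6LEI) = 129.8/EI
  at 2: point load 16 at a = 2.6: Pab(L + a)/(6LEI) = 86.53/EI
  at 1: UDL 27.8: wL³/(24EI) = 2545/EI
  at 2: UDL 27.8: wL³/(24EI) = 2545/EI
  θ_10 = 2675/EI,  θ_20 = 2631/EI
Flexibility coefficients: a unit moment at one end gives L/(3EI) there and L/(6EI) at the far end, so f₁₁ = f₂₂ = 4.333/EI and f₁₂ = f₂₁ = 2.167/EI.
Compatibility — zero rotation at each built-in end:
  4.333 M_1 + 2.167 M_2 = 2675
  2.167 M_1 + 4.333 M_2 = 2631
Solving the pair gives M_1 = 418.1 kip·ft and M_2 = 398.2 kip·ft (hogging).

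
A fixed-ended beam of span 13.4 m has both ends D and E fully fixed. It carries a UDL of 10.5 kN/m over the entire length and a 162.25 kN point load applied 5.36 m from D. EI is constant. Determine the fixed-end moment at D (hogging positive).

M_D = 470.2 kN·m

Release both end moments; the primary structure is a simply-supported span DE with redundants M_D and M_E.
On the primary (simply-supported) span, the end slopes from the loading are:
  at D: UDL 10.5: wL³/(24EI) = 1053/EI
  at E: UDL 10.5: wL³/(24EI) = 1053/EI
  at D: point load 162.25 at a = 5.36: Pab(L + b)/(6LEI) = 1865/EI
  at E: point load 162.25 at a = 5.36: Pab(L + a)/(6LEI) = 1631/EI
  θ_D0 = 2917/EI,  θ_E0 = 2684/EI
Flexibility coefficients: a unit moment at one end gives L/(3EI) there and L/(6EI) at the far end, so f₁₁ = f₂₂ = 4.467/EI and f₁₂ = f₂₁ = 2.233/EI.
Compatibility — zero rotation at each built-in end:
  4.467 M_D + 2.233 M_E = 2917
  2.233 M_D + 4.467 M_E = 2684
Solving the pair gives M_D = 470.2 kN·m and M_E = 365.8 kN·m (hogging).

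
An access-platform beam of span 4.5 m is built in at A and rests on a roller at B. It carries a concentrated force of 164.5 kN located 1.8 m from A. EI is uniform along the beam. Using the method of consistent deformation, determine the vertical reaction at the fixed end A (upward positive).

Remove the prop at B; the released (primary) structure is a cantilever built in at A.
Deflection at B on the released cantilever, summing each load's contribution:
  point load 164.5 at a = 1.8: Pa²(3L − a)/(6EI) = 1039/EI
Flexibility coefficient — unit upward force at B: δ_{BB} = L³/(3EI) = 30.38/EI.
The prop prevents deflection at B: R_B = δ_0/δ_{BB} = 1039/30.38 = 34.22 kN.
Vertical equilibrium: R_A = ΣP − R_B = 164.5 − 34.22 = 130.3 kN.

R_A = 130.3 kN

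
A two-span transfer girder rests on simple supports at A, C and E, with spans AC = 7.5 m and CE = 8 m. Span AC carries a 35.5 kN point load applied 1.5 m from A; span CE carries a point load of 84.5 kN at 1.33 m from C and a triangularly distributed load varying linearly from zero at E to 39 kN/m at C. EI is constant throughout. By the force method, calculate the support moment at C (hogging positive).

M_C = 142.6 kN·m

Insert a hinge at C; M_C is the redundant, and each span becomes simply supported.
Discontinuity in slope at C on the released structure — sum the simple-span end rotations:
  span AC: point load 35.5 at a = 1.5: Pab(L + a)/(6LEI) = 63.9/EI
  span CE: point load 84.5 at a = 1.33: Pab(L + b)/(6LEI) = 229.1/EI
  span CE: triangular load, peak 39: w₀L³/(45EI) = 443.7/EI
  relative rotation θ_0 = (63.9 + 672.8)/EI = 736.7/EI
A unit hogging moment at C produces rotation L₁/(3EI) + L₂/(3EI) = 5.167/EI.
Compatibility: M_C·(L₁+L₂)/(3EI) = θ_0, giving M_C = 142.6 kN·m (hogging).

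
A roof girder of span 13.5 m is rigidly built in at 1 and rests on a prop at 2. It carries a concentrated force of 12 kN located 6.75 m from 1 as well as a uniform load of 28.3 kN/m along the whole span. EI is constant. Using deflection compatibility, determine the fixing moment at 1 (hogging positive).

M_1 = 675.1 kN·m

Choose R_2 as the redundant. The primary structure is the cantilever fixed at 1.
Downward deflection at the released point 2 due to the loads:
  point load 12 at a = 6.75: Pa²(3L − a)/(6EI) = 3075/EI
  UDL 28.3: wL⁴/(8EI) = 117498/EI
  δ_0 = 120574/EI
Flexibility coefficient — unit upward force at 2: δ_{22} = L³/(3EI) = 820.1/EI.
The prop prevents deflection at 2: R_2 = δ_0/δ_{22} = 120574/820.1 = 147 kN.
Moment equilibrium about 1: M_1 = Σ(load moments about 1) − R_2·L = 2660 − 147×13.5 = 675.1 kN·m.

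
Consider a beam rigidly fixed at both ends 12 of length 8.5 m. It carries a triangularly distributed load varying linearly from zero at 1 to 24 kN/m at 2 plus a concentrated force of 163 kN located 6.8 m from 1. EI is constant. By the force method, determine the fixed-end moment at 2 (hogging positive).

M_2 = 264 kN·m

Release both end moments; the primary structure is a simply-supported span 12 with redundants M_1 and M_2.
End rotations of the released simple span under the applied load (×1/EI):
  at 1: triangular load, peak 24: 7w₀L³/(360EI) = 286.6/EI
  at 2: triangular load, peak 24: w₀L³/(45EI) = 327.5/EI
  at 1: point load 163 at a = 6.8: Pab(L + b)/(6LEI) = 376.9/EI
  at 2: point load 163 at a = 6.8: Pab(L + a)/(6LEI) = 565.3/EI
  θ_10 = 663.4/EI,  θ_20 = 892.8/EI
Flexibility coefficients: a unit moment at one end gives L/(3EI) there and L/(6EI) at the far end, so f₁₁ = f₂₂ = 2.833/EI and f₁₂ = f₂₁ = 1.417/EI.
Compatibility — zero rotation at each built-in end:
  2.833 M_1 + 1.417 M_2 = 663.4
  1.417 M_1 + 2.833 M_2 = 892.8
Solving the pair gives M_1 = 102.1 kN·m and M_2 = 264 kN·m (hogging).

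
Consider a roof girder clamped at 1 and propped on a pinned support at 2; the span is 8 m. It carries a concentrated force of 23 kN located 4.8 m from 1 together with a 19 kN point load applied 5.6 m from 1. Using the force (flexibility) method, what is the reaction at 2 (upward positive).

R_2 = 20.64 kN

Choose R_2 as the redundant. The primary structure is the cantilever fixed at 1.
Deflection at 2 on the released cantilever, summing each load's contribution:
  point load 23 at a = 4.8: Pa²(3L − a)/(6EI) = 1696/EI
  point load 19 at a = 5.6: Pa²(3L − a)/(6EI) = 1827/EI
  δ_0 = 3523/EI
Flexibility coefficient — unit upward force at 2: δ_{22} = L³/(3EI) = 170.7/EI.
The prop prevents deflection at 2: R_2 = δ_0/δ_{22} = 3523/170.7 = 20.64 kN.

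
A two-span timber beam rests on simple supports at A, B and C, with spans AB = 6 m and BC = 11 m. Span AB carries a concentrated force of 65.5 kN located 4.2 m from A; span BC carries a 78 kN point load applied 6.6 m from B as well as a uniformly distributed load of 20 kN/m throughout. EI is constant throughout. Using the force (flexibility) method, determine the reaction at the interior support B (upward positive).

R_B = 267.9 kN

Release continuity at B by inserting a hinge; the redundant is the internal moment M_B. The primary structure is two simply-supported spans AB and BC.
Discontinuity in slope at B on the released structure — sum the simple-span end rotations:
  span AB: point load 65.5 at a = 4.2: Pab(L + a)/(6LEI) = 140.3/EI
  span BC: point load 78 at a = 6.6: Pab(L + b)/(6LEI) = 528.5/EI
  span BC: UDL 20: wL³/(24EI) = 1109/EI
  relative rotation θ_0 = (140.3 + 1638)/EI = 1778/EI
A unit hogging moment at B produces rotation L₁/(3EI) + L₂/(3EI) = 5.667/EI.
Compatibility: M_B·(L₁+L₂)/(3EI) = θ_0, giving M_B = 313.8 kN·m (hogging).
Span AB, ΣM about A with M_B applied at B: R_B^{AB}·6 = 275.1 + 313.8, so R_B^{AB} = 98.14 kN and R_A = 65.5 − 98.14 = -32.64 kN.
Span BC, ΣM about C: R_B^{BC}·11 = 1553 + 313.8, so R_B^{BC} = 169.7 kN and R_C = 298 − 169.7 = 128.3 kN.
R_B = 98.14 + 169.7 = 267.9 kN.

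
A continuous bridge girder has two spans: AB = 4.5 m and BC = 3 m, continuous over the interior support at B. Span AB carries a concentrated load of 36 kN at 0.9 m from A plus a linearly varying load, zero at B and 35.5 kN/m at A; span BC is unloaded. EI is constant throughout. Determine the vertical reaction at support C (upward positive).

Take M_B as the redundant. Released structure: two simple spans AB and BC with a hinge at B.
End slopes at the hinge B, treating each span as simply supported:
  span AB: point load 36 at a = 0.9: Pab(L + a)/(6LEI) = 23.33/EI
  span AB: triangular load, peak 35.5: 7w₀L³/(360EI) = 62.9/EI
  relative rotation θ_0 = (86.23 + 0)/EI = 86.23/EI
A unit hogging moment at B produces rotation L₁/(3EI) + L₂/(3EI) = 2.5/EI.
Compatibility: M_B·(L₁+L₂)/(3EI) = θ_0, giving M_B = 34.49 kN·m (hogging).
Span BC, ΣM about C: R_B^{BC}·3 = 0 + 34.49, so R_B^{BC} = 11.5 kN and R_C = 0 − 11.5 = -11.5 kN.

R_C = -11.5 kN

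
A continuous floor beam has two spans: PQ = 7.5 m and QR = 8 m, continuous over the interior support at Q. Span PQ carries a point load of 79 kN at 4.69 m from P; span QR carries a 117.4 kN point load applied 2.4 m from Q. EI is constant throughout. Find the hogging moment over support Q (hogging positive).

M_Q = 141.1 kN·m

Insert a hinge at Q; M_Q is the redundant, and each span becomes simply supported.
Discontinuity in slope at Q on the released structure — sum the simple-span end rotations:
  span PQ: point load 79 at a = 4.69: Pab(L + a)/(6LEI) = 282/EI
  span QR: point load 117.4 at a = 2.4: Pab(L + b)/(6LEI) = 447.1/EI
  relative rotation θ_0 = (282 + 447.1)/EI = 729.1/EI
A unit hogging moment at Q produces rotation L₁/(3EI) + L₂/(3EI) = 5.167/EI.
Slope continuity at Q: θ_0 = M_Q·5.167/EI, so M_Q = 729.1/5.167 = 141.1 kN·m (hogging).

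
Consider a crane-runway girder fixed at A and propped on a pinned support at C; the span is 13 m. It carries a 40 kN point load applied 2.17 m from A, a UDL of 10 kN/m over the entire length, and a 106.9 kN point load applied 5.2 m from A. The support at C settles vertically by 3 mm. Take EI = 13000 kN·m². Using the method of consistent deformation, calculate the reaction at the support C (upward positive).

R_C = 72.51 kN

Release the roller at C. Primary structure: cantilever fixed at A.
Primary-structure tip deflection at C by superposition:
  point load 40 at a = 2.17: Pa²(3L − a)/(6EI) = 1156/EI
  UDL 10: wL⁴/(8EI) = 35701/EI
  point load 106.9 at a = 5.2: Pa²(3L − a)/(6EI) = 16284/EI
  δ_0 = 53141/EI
Tip deflection under a unit load at C: L³/(3EI) = 732.3/EI.
With EI = 13000 kN·m²: δ_0 = 4.0878 m and δ_{CC} = 0.056333 m/kN.
Compatibility — the beam at C must follow the support down by 0.003 m: δ_0 − R_C·δ_{CC} = 0.003, so R_C = (4.0878 − 0.003)/0.056333 = 72.51 kN.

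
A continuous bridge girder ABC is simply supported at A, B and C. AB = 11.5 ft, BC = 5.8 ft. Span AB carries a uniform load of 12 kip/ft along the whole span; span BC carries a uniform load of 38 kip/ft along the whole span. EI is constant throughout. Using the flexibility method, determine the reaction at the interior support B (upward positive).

Release continuity at B by inserting a hinge; the redundant is the internal moment M_B. The primary structure is two simply-supported spans AB and BC.
Rotations at B on the released spans (each span's end-slope, ×1/EI):
  span AB: UDL 12: wL³/(24EI) = 760.4/EI
  span BC: UDL 38: wL³/(24EI) = 308.9/EI
  relative rotation θ_0 = (760.4 + 308.9)/EI = 1069/EI
A unit hogging moment at B produces rotation L₁/(3EI) + L₂/(3EI) = 5.767/EI.
Slope continuity at B: θ_0 = M_B·5.767/EI, so M_B = 1069/5.767 = 185.4 kip·ft (hogging).
Span AB, ΣM about A with M_B applied at B: R_B^{AB}·11.5 = 793.5 + 185.4, so R_B^{AB} = 85.13 kip and R_A = 138 − 85.13 = 52.87 kip.
Span BC, ΣM about C: R_B^{BC}·5.8 = 639.2 + 185.4, so R_B^{BC} = 142.2 kip and R_C = 220.4 − 142.2 = 78.23 kip.
R_B = 85.13 + 142.2 = 227.3 kip.

R_B = 227.3 kip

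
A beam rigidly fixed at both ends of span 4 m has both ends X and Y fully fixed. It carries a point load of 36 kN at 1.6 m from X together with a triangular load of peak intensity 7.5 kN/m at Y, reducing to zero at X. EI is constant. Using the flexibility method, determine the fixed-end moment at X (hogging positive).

Release both end moments; the primary structure is a simply-supported span XY with redundants M_X and M_Y.
Simple-span end rotations at X and Y under the given loads:
  at X: point load 36 at a = 1.6: Pab(L + b)/(6LEI) = 36.86/EI
  at Y: point load 36 at a = 1.6: Pab(L + a)/(6LEI) = 32.26/EI
  at X: triangular load, peak 7.5: 7w₀L³/(360EI) = 9.333/EI
  at Y: triangular load, peak 7.5: w₀L³/(45EI) = 10.67/EI
  θ_X0 = 46.2/EI,  θ_Y0 = 42.92/EI
Flexibility coefficients: a unit moment at one end gives L/(3EI) there and L/(6EI) at the far end, so f₁₁ = f₂₂ = 1.333/EI and f₁₂ = f₂₁ = 0.6667/EI.
Compatibility — zero rotation at each built-in end:
  1.333 M_X + 0.6667 M_Y = 46.2
  0.6667 M_X + 1.333 M_Y = 42.92
Solving the pair gives M_X = 24.74 kN·m and M_Y = 19.82 kN·m (hogging).

M_X = 24.74 kN·m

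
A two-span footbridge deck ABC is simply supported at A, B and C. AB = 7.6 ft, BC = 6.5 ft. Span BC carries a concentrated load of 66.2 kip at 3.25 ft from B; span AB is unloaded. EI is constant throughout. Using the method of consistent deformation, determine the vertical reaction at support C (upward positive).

R_C = 27.38 kip

Insert a hinge at B; M_B is the redundant, and each span becomes simply supported.
Rotations at B on the released spans (each span's end-slope, ×1/EI):
  span BC: point load 66.2 at a = 3.25: Pab(L + b)/(6LEI) = 174.8/EI
  relative rotation θ_0 = (0 + 174.8)/EI = 174.8/EI
A unit hogging moment at B produces rotation L₁/(3EI) + L₂/(3EI) = 4.7/EI.
Slope continuity at B: θ_0 = M_B·4.7/EI, so M_B = 174.8/4.7 = 37.19 kip·ft (hogging).
Span BC, ΣM about C: R_B^{BC}·6.5 = 215.2 + 37.19, so R_B^{BC} = 38.82 kip and R_C = 66.2 − 38.82 = 27.38 kip.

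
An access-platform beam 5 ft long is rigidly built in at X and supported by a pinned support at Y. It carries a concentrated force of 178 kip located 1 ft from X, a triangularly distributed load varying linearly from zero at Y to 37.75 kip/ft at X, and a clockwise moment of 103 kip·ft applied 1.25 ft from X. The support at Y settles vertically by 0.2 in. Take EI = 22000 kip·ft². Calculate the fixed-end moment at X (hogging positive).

M_X = 270.5 kip·ft

Release the roller at Y. Primary structure: cantilever fixed at X.
Downward deflection at the released point Y due to the loads:
  point load 178 at a = 1: Pa²(3L − a)/(6EI) = 415.3/EI
  triangular load, peak 37.75 at the fixed end: w₀L⁴/(30EI) = 786.5/EI
  clockwise couple 103 at a = 1.25: M₀a(2L − a)/(2EI) = 563.3/EI
  δ_0 = 1765/EI
Tip deflection under a unit load at Y: L³/(3EI) = 41.67/EI.
With EI = 22000 kip·ft²: δ_0 = 0.080231 ft and δ_{YY} = 0.001894 ft/kip.
Compatibility — the beam at Y must follow the support down by 0.01667 ft: δ_0 − R_Y·δ_{YY} = 0.01667, so R_Y = (0.080231 − 0.01667)/0.001894 = 33.56 kip.
Moment equilibrium about X: M_X = Σ(load moments about X) − R_Y·L = 438.3 − 33.56×5 = 270.5 kip·ft.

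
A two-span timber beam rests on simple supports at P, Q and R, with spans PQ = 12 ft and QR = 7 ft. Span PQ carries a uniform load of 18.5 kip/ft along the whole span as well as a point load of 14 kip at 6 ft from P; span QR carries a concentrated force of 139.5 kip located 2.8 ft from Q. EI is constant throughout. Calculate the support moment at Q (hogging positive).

M_Q = 299.3 kip·ft

Insert a hinge at Q; M_Q is the redundant, and each span becomes simply supported.
End slopes at the hinge Q, treating each span as simply supported:
  span PQ: UDL 18.5: wL³/(24EI) = 1332/EI
  span PQ: point load 14 at a = 6: Pab(L + a)/(6LEI) = 126/EI
  span QR: point load 139.5 at a = 2.8: Pab(L + b)/(6LEI) = 437.5/EI
  relative rotation θ_0 = (1458 + 437.5)/EI = 1895/EI
A unit hogging moment at Q produces rotation L₁/(3EI) + L₂/(3EI) = 6.333/EI.
Slope continuity at Q: θ_0 = M_Q·6.333/EI, so M_Q = 1895/6.333 = 299.3 kip·ft (hogging).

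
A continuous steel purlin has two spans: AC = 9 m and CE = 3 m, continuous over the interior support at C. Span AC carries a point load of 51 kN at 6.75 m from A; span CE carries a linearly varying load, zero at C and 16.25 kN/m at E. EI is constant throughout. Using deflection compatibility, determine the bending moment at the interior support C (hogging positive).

M_C = 58.61 kN·m

Take M_C as the redundant. Released structure: two simple spans AC and CE with a hinge at C.
End slopes at the hinge C, treating each span as simply supported:
  span AC: point load 51 at a = 6.75: Pab(L + a)/(6LEI) = 225.9/EI
  span CE: triangular load, peak 16.25: 7w₀L³/(360EI) = 8.531/EI
  relative rotation θ_0 = (225.9 + 8.531)/EI = 234.4/EI
A unit hogging moment at C produces rotation L₁/(3EI) + L₂/(3EI) = 4/EI.
Compatibility: M_C·(L₁+L₂)/(3EI) = θ_0, giving M_C = 58.61 kN·m (hogging).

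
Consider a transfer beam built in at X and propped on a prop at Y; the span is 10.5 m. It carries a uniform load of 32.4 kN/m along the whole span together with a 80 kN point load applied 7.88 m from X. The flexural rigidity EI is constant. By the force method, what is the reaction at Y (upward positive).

Take the reaction at Y as the redundant and release it; the primary structure is a cantilever fixed at X.
Free-end deflection of the primary structure under the applied loading (downward +):
  UDL 32.4: wL⁴/(8EI) = 49228/EI
  point load 80 at a = 7.88: Pa²(3L − a)/(6EI) = 19556/EI
  δ_0 = 68784/EI
Tip deflection under a unit load at Y: L³/(3EI) = 385.9/EI.
The prop prevents deflection at Y: R_Y = δ_0/δ_{YY} = 68784/385.9 = 178.3 kN.

R_Y = 178.3 kN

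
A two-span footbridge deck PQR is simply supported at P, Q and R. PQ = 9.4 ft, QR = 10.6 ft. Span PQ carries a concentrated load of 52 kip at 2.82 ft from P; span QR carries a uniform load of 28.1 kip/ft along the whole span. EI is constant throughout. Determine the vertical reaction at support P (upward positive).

R_P = 10.81 kip

Take M_Q as the redundant. Released structure: two simple spans PQ and QR with a hinge at Q.
Rotations at Q on the released spans (each span's end-slope, ×1/EI):
  span PQ: point load 52 at a = 2.82: Pab(L + a)/(6LEI) = 209.1/EI
  span QR: UDL 28.1: wL³/(24EI) = 1394/EI
  relative rotation θ_0 = (209.1 + 1394)/EI = 1604/EI
A unit hogging moment at Q produces rotation L₁/(3EI) + L₂/(3EI) = 6.667/EI.
Compatibility: M_Q·(L₁+L₂)/(3EI) = θ_0, giving M_Q = 240.5 kip·ft (hogging).
Span PQ, ΣM about P with M_Q applied at Q: R_Q^{PQ}·9.4 = 146.6 + 240.5, so R_Q^{PQ} = 41.19 kip and R_P = 52 − 41.19 = 10.81 kip.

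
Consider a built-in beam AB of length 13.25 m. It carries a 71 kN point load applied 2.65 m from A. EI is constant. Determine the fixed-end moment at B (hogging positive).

M_B = 30.1 kN·m

Take the two fixed-end moments M_A, M_B as redundants; the released structure is the simple span AB.
On the primary (simply-supported) span, the end slopes from the loading are:
  at A: point load 71 at a = 2.65: Pab(L + b)/(6LEI) = 598.3/EI
  at B: point load 71 at a = 2.65: Pab(L + a)/(6LEI) = 398.9/EI
  θ_A0 = 598.3/EI,  θ_B0 = 398.9/EI
Flexibility coefficients: a unit moment at one end gives L/(3EI) there and L/(6EI) at the far end, so f₁₁ = f₂₂ = 4.417/EI and f₁₂ = f₂₁ = 2.208/EI.
Compatibility — zero rotation at each built-in end:
  4.417 M_A + 2.208 M_B = 598.3
  2.208 M_A + 4.417 M_B = 398.9
Solving the pair gives M_A = 120.4 kN·m and M_B = 30.1 kN·m (hogging).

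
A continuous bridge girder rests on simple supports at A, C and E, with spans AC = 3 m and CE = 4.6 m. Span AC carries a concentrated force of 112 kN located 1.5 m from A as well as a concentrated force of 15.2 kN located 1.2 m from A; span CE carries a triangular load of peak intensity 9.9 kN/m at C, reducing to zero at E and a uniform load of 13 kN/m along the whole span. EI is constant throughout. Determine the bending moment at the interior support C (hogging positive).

M_C = 57.16 kN·m

Release continuity at C by inserting a hinge; the redundant is the internal moment M_C. The primary structure is two simply-supported spans AC and CE.
End slopes at the hinge C, treating each span as simply supported:
  span AC: point load 112 at a = 1.5: Pab(L + a)/(6LEI) = 63/EI
  span AC: point load 15.2 at a = 1.2: Pab(L + a)/(6LEI) = 7.661/EI
  span CE: triangular load, peak 9.9: w₀L³/(45EI) = 21.41/EI
  span CE: UDL 13: wL³/(24EI) = 52.72/EI
  relative rotation θ_0 = (70.66 + 74.14)/EI = 144.8/EI
A unit hogging moment at C produces rotation L₁/(3EI) + L₂/(3EI) = 2.533/EI.
Slope continuity at C: θ_0 = M_C·2.533/EI, so M_C = 144.8/2.533 = 57.16 kN·m (hogging).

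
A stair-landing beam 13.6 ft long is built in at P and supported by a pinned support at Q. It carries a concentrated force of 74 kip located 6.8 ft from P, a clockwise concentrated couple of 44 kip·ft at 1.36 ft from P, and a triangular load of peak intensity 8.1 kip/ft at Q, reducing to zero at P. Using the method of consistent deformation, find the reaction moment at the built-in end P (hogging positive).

Take the reaction at Q as the redundant and release it; the primary structure is a cantilever fixed at P.
Downward deflection at the released point Q due to the loads:
  point load 74 at a = 6.8: Pa²(3L − a)/(6EI) = 19390/EI
  clockwise couple 44 at a = 1.36: M₀a(2L − a)/(2EI) = 773.1/EI
  triangular load, peak 8.1 at the free end: 11w₀L⁴/(120EI) = 25401/EI
  δ_0 = 45564/EI
Flexibility coefficient — unit upward force at Q: δ_{QQ} = L³/(3EI) = 838.5/EI.
The prop prevents deflection at Q: R_Q = δ_0/δ_{QQ} = 45564/838.5 = 54.34 kip.
Moment equilibrium about P: M_P = Σ(load moments about P) − R_Q·L = 1047 − 54.34×13.6 = 307.6 kip·ft.

M_P = 307.6 kip·ft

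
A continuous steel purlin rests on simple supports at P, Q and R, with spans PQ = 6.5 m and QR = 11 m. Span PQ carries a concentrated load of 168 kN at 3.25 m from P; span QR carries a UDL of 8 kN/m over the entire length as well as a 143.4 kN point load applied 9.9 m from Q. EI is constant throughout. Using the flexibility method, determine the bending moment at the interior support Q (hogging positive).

Take M_Q as the redundant. Released structure: two simple spans PQ and QR with a hinge at Q.
Rotations at Q on the released spans (each span's end-slope, ×1/EI):
  span PQ: point load 168 at a = 3.25: Pab(L + a)/(6LEI) = 443.6/EI
  span QR: UDL 8: wL³/(24EI) = 443.7/EI
  span QR: point load 143.4 at a = 9.9: Pab(L + b)/(6LEI) = 286.3/EI
  relative rotation θ_0 = (443.6 + 730)/EI = 1174/EI
A unit hogging moment at Q produces rotation L₁/(3EI) + L₂/(3EI) = 5.833/EI.
Slope continuity at Q: θ_0 = M_Q·5.833/EI, so M_Q = 1174/5.833 = 201.2 kN·m (hogging).

M_Q = 201.2 kN·m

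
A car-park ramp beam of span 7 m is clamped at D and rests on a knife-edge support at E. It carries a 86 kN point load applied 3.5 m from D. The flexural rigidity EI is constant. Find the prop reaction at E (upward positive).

Choose R_E as the redundant. The primary structure is the cantilever fixed at D.
Deflection at E on the released cantilever, summing each load's contribution:
  point load 86 at a = 3.5: Pa²(3L − a)/(6EI) = 3073/EI
Tip deflection under a unit load at E: L³/(3EI) = 114.3/EI.
The prop prevents deflection at E: R_E = δ_0/δ_{EE} = 3073/114.3 = 26.88 kN.

R_E = 26.88 kN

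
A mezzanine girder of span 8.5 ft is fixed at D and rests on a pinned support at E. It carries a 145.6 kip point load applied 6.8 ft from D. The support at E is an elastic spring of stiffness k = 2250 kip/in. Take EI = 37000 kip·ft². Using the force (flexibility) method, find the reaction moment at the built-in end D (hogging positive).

Take the reaction at E as the redundant and release it; the primary structure is a cantilever fixed at D.
Downward deflection at the released point E due to the loads:
  point load 145.6 at a = 6.8: Pa²(3L − a)/(6EI) = 20983/EI
Tip deflection under a unit load at E: L³/(3EI) = 204.7/EI.
With EI = 37000 kip·ft²: δ_0 = 0.56711 ft and δ_{EE} = 0.005533 ft/kip.
Compatibility — the spring shortens by R_E/k under the reaction it provides: δ_0 − R_E·δ_{EE} = R_E/k. With 1/k = 1/(2250×12) ft/kip = 0.000037 ft/kip, R_E = δ_0 / (δ_{EE} + 1/k) = 0.56711 / (0.005533 + 0.000037) = 101.8 kip.
Moment equilibrium about D: M_D = Σ(load moments about D) − R_E·L = 990.1 − 101.8×8.5 = 124.6 kip·ft.

M_D = 124.6 kip·ft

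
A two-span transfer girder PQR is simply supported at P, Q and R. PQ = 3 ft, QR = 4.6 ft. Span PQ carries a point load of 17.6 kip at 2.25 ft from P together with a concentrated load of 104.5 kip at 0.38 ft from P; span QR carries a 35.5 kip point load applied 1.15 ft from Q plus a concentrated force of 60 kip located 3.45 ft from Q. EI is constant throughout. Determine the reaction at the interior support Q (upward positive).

Release continuity at Q by inserting a hinge; the redundant is the internal moment M_Q. The primary structure is two simply-supported spans PQ and QR.
Discontinuity in slope at Q on the released structure — sum the simple-span end rotations:
  span PQ: point load 17.6 at a = 2.25: Pab(L + a)/(6LEI) = 8.662/EI
  span PQ: point load 104.5 at a = 0.38: Pab(L + a)/(6LEI) = 19.54/EI
  span QR: point load 35.5 at a = 1.15: Pab(L + b)/(6LEI) = 41.08/EI
  span QR: point load 60 at a = 3.45: Pab(L + b)/(6LEI) = 49.59/EI
  relative rotation θ_0 = (28.2 + 90.67)/EI = 118.9/EI
A unit hogging moment at Q produces rotation L₁/(3EI) + L₂/(3EI) = 2.533/EI.
Slope continuity at Q: θ_0 = M_Q·2.533/EI, so M_Q = 118.9/2.533 = 46.92 kip·ft (hogging).
Span PQ, ΣM about P with M_Q applied at Q: R_Q^{PQ}·3 = 79.31 + 46.92, so R_Q^{PQ} = 42.08 kip and R_P = 122.1 − 42.08 = 80.02 kip.
Span QR, ΣM about R: R_Q^{QR}·4.6 = 191.5 + 46.92, so R_Q^{QR} = 51.83 kip and R_R = 95.5 − 51.83 = 43.67 kip.
R_Q = 42.08 + 51.83 = 93.9 kip.

R_Q = 93.9 kip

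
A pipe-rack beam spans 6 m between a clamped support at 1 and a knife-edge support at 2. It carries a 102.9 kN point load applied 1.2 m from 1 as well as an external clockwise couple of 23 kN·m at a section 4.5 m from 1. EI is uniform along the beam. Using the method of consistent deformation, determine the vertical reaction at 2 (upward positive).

Release the roller at 2. Primary structure: cantilever fixed at 1.
Deflection at 2 on the released cantilever, summing each load's contribution:
  point load 102.9 at a = 1.2: Pa²(3L − a)/(6EI) = 414.9/EI
  clockwise couple 23 at a = 4.5: M₀a(2L − a)/(2EI) = 388.1/EI
  δ_0 = 803/EI
Flexibility coefficient — unit upward force at 2: δ_{22} = L³/(3EI) = 72/EI.
Compatibility at 2: δ_0 − R_2·δ_{22} = 0, so R_2 = 803/72 = 11.15 kN.

R_2 = 11.15 kN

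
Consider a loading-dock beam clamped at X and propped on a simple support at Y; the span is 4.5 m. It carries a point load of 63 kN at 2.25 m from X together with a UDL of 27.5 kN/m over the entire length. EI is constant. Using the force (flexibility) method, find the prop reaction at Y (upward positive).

R_Y = 66.09 kN

Take the reaction at Y as the redundant and release it; the primary structure is a cantilever fixed at X.
Deflection at Y on the released cantilever, summing each load's contribution:
  point load 63 at a = 2.25: Pa²(3L − a)/(6EI) = 598/EI
  UDL 27.5: wL⁴/(8EI) = 1410/EI
  δ_0 = 2008/EI
Tip deflection under a unit load at Y: L³/(3EI) = 30.38/EI.
Compatibility at Y: δ_0 − R_Y·δ_{YY} = 0, so R_Y = 2008/30.38 = 66.09 kN.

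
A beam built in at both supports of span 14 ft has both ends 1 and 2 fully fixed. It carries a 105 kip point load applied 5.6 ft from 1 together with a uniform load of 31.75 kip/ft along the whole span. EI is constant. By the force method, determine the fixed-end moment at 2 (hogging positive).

M_2 = 659.7 kip·ft

Take the two fixed-end moments M_1, M_2 as redundants; the released structure is the simple span 12.
End rotations of the released simple span under the applied load (×1/EI):
  at 1: point load 105 at a = 5.6: Pab(L + b)/(6LEI) = 1317/EI
  at 2: point load 105 at a = 5.6: Pab(L + a)/(6LEI) = 1152/EI
  at 1: UDL 31.75: wL³/(24EI) = 3630/EI
  at 2: UDL 31.75: wL³/(24EI) = 3630/EI
  θ_10 = 4947/EI,  θ_20 = 4783/EI
Flexibility coefficients: a unit moment at one end gives L/(3EI) there and L/(6EI) at the far end, so f₁₁ = f₂₂ = 4.667/EI and f₁₂ = f₂₁ = 2.333/EI.
Compatibility — zero rotation at each built-in end:
  4.667 M_1 + 2.333 M_2 = 4947
  2.333 M_1 + 4.667 M_2 = 4783
Solving the pair gives M_1 = 730.3 kip·ft and M_2 = 659.7 kip·ft (hogging).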